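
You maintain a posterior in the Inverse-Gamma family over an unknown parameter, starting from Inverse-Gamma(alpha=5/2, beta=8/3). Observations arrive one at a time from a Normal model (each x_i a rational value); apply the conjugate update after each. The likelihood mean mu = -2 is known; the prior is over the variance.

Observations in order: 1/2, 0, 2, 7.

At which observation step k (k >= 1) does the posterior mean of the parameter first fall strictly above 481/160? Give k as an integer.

k = 2

obs 1: x=1/2 → posterior Inverse-Gamma(3, 139/24)
obs 2: x=0 → posterior Inverse-Gamma(7/2, 187/24)
obs 3: x=2 → posterior Inverse-Gamma(4, 379/24)
obs 4: x=7 → posterior Inverse-Gamma(9/2, 1351/24)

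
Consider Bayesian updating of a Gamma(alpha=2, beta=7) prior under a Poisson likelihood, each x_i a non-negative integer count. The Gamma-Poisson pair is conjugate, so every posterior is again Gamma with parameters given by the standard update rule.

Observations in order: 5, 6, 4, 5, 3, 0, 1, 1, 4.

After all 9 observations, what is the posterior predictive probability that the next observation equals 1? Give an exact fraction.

obs 1: x=5 → posterior Gamma(7, 8)
obs 2: x=6 → posterior Gamma(13, 9)
obs 3: x=4 → posterior Gamma(17, 10)
obs 4: x=5 → posterior Gamma(22, 11)
obs 5: x=3 → posterior Gamma(25, 12)
obs 6: x=0 → posterior Gamma(25, 13)
obs 7: x=1 → posterior Gamma(26, 14)
obs 8: x=1 → posterior Gamma(27, 15)
obs 9: x=4 → posterior Gamma(31, 16)

659297085909318272960288301899050909696/2367911594760467245844106297320951247361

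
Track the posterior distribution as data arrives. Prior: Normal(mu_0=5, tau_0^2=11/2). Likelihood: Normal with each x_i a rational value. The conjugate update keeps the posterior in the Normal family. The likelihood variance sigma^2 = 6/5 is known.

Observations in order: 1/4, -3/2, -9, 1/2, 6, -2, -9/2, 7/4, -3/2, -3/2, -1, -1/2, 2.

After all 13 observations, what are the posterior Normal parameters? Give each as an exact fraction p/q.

mu_0=-545/727, tau_0^2=66/727

obs 1: x=1/4 → posterior Normal(295/268, 66/67)
obs 2: x=-3/2 → posterior Normal(-35/488, 33/61)
obs 3: x=-9 → posterior Normal(-2015/708, 22/59)
obs 4: x=1/2 → posterior Normal(-1905/928, 33/116)
obs 5: x=6 → posterior Normal(-585/1148, 66/287)
obs 6: x=-2 → posterior Normal(-1025/1368, 11/57)
obs 7: x=-9/2 → posterior Normal(-2015/1588, 66/397)
obs 8: x=7/4 → posterior Normal(-815/904, 33/226)
obs 9: x=-3/2 → posterior Normal(-490/507, 22/169)
obs 10: x=-3/2 → posterior Normal(-1145/1124, 33/281)
obs 11: x=-1 → posterior Normal(-1255/1234, 66/617)
obs 12: x=-1/2 → posterior Normal(-655/672, 11/112)
obs 13: x=2 → posterior Normal(-545/727, 66/727)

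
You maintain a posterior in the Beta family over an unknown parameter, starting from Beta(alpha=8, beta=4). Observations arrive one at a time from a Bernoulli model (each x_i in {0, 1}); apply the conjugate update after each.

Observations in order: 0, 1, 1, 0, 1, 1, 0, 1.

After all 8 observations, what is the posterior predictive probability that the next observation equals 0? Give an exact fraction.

obs 1: x=0 → posterior Beta(8, 5)
obs 2: x=1 → posterior Beta(9, 5)
obs 3: x=1 → posterior Beta(10, 5)
obs 4: x=0 → posterior Beta(10, 6)
obs 5: x=1 → posterior Beta(11, 6)
obs 6: x=1 → posterior Beta(12, 6)
obs 7: x=0 → posterior Beta(12, 7)
obs 8: x=1 → posterior Beta(13, 7)

7/20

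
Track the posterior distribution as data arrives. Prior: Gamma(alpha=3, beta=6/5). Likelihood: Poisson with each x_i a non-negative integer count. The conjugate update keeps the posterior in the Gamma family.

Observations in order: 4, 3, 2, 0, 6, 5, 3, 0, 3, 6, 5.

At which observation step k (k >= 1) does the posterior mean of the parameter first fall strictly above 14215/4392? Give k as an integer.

k = 11

obs 1: x=4 → posterior Gamma(7, 11/5)
obs 2: x=3 → posterior Gamma(10, 16/5)
obs 3: x=2 → posterior Gamma(12, 21/5)
obs 4: x=0 → posterior Gamma(12, 26/5)
obs 5: x=6 → posterior Gamma(18, 31/5)
obs 6: x=5 → posterior Gamma(23, 36/5)
obs 7: x=3 → posterior Gamma(26, 41/5)
obs 8: x=0 → posterior Gamma(26, 46/5)
obs 9: x=3 → posterior Gamma(29, 51/5)
obs 10: x=6 → posterior Gamma(35, 56/5)
obs 11: x=5 → posterior Gamma(40, 61/5)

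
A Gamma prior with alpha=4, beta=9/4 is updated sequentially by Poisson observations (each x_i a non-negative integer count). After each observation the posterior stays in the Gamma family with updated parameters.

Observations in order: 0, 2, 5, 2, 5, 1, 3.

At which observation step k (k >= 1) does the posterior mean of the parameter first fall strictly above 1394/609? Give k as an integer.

k = 5

obs 1: x=0 → posterior Gamma(4, 13/4)
obs 2: x=2 → posterior Gamma(6, 17/4)
obs 3: x=5 → posterior Gamma(11, 21/4)
obs 4: x=2 → posterior Gamma(13, 25/4)
obs 5: x=5 → posterior Gamma(18, 29/4)
obs 6: x=1 → posterior Gamma(19, 33/4)
obs 7: x=3 → posterior Gamma(22, 37/4)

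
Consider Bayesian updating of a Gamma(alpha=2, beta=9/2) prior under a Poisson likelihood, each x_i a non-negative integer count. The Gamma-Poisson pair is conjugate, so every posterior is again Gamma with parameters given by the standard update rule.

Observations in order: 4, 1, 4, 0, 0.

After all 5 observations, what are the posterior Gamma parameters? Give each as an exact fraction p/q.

obs 1: x=4 → posterior Gamma(6, 11/2)
obs 2: x=1 → posterior Gamma(7, 13/2)
obs 3: x=4 → posterior Gamma(11, 15/2)
obs 4: x=0 → posterior Gamma(11, 17/2)
obs 5: x=0 → posterior Gamma(11, 19/2)

alpha=11, beta=19/2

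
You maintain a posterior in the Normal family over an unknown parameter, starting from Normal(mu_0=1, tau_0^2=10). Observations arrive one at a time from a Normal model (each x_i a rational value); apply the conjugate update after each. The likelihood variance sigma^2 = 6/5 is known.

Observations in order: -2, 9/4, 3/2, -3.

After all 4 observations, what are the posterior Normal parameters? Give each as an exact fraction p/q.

mu_0=-113/412, tau_0^2=30/103

obs 1: x=-2 → posterior Normal(-47/28, 15/14)
obs 2: x=9/4 → posterior Normal(37/212, 30/53)
obs 3: x=3/2 → posterior Normal(187/312, 5/13)
obs 4: x=-3 → posterior Normal(-113/412, 30/103)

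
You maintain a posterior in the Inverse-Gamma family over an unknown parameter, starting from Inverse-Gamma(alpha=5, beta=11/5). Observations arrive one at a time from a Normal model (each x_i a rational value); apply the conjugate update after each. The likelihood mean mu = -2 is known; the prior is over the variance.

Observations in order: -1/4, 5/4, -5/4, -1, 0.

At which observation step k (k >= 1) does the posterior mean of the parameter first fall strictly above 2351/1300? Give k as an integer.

obs 1: x=-1/4 → posterior Inverse-Gamma(11/2, 597/160)
obs 2: x=5/4 → posterior Inverse-Gamma(6, 721/80)
obs 3: x=-5/4 → posterior Inverse-Gamma(13/2, 1487/160)
obs 4: x=-1 → posterior Inverse-Gamma(7, 1567/160)
obs 5: x=0 → posterior Inverse-Gamma(15/2, 1887/160)

k = 5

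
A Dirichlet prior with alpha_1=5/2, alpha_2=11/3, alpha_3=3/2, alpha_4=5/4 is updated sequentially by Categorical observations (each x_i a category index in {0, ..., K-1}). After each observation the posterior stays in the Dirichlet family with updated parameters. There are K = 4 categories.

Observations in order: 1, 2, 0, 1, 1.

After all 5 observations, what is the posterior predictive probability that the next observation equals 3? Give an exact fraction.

obs 1: x=1 → posterior Dirichlet(5/2, 14/3, 3/2, 5/4)
obs 2: x=2 → posterior Dirichlet(5/2, 14/3, 5/2, 5/4)
obs 3: x=0 → posterior Dirichlet(7/2, 14/3, 5/2, 5/4)
obs 4: x=1 → posterior Dirichlet(7/2, 17/3, 5/2, 5/4)
obs 5: x=1 → posterior Dirichlet(7/2, 20/3, 5/2, 5/4)

15/167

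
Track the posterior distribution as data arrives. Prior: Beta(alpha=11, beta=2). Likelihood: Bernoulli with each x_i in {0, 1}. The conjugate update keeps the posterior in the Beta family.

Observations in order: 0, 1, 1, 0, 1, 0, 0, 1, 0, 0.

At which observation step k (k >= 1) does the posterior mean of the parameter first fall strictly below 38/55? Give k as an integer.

k = 9

obs 1: x=0 → posterior Beta(11, 3)
obs 2: x=1 → posterior Beta(12, 3)
obs 3: x=1 → posterior Beta(13, 3)
obs 4: x=0 → posterior Beta(13, 4)
obs 5: x=1 → posterior Beta(14, 4)
obs 6: x=0 → posterior Beta(14, 5)
obs 7: x=0 → posterior Beta(14, 6)
obs 8: x=1 → posterior Beta(15, 6)
obs 9: x=0 → posterior Beta(15, 7)
obs 10: x=0 → posterior Beta(15, 8)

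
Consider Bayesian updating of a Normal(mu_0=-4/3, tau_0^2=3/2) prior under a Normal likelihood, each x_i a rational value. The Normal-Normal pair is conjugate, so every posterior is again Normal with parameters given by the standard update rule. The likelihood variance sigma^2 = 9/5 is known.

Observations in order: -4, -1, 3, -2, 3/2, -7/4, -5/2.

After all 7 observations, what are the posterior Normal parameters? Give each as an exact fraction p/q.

mu_0=-167/164, tau_0^2=9/41

obs 1: x=-4 → posterior Normal(-28/11, 9/11)
obs 2: x=-1 → posterior Normal(-33/16, 9/16)
obs 3: x=3 → posterior Normal(-6/7, 3/7)
obs 4: x=-2 → posterior Normal(-14/13, 9/26)
obs 5: x=3/2 → posterior Normal(-41/62, 9/31)
obs 6: x=-7/4 → posterior Normal(-13/16, 1/4)
obs 7: x=-5/2 → posterior Normal(-167/164, 9/41)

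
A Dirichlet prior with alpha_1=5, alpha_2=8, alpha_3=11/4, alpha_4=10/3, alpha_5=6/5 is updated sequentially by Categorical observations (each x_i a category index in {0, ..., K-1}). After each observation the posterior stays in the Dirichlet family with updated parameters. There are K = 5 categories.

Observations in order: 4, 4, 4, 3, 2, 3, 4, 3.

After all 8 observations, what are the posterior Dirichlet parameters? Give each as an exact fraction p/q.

obs 1: x=4 → posterior Dirichlet(5, 8, 11/4, 10/3, 11/5)
obs 2: x=4 → posterior Dirichlet(5, 8, 11/4, 10/3, 16/5)
obs 3: x=4 → posterior Dirichlet(5, 8, 11/4, 10/3, 21/5)
obs 4: x=3 → posterior Dirichlet(5, 8, 11/4, 13/3, 21/5)
obs 5: x=2 → posterior Dirichlet(5, 8, 15/4, 13/3, 21/5)
obs 6: x=3 → posterior Dirichlet(5, 8, 15/4, 16/3, 21/5)
obs 7: x=4 → posterior Dirichlet(5, 8, 15/4, 16/3, 26/5)
obs 8: x=3 → posterior Dirichlet(5, 8, 15/4, 19/3, 26/5)

alpha_1=5, alpha_2=8, alpha_3=15/4, alpha_4=19/3, alpha_5=26/5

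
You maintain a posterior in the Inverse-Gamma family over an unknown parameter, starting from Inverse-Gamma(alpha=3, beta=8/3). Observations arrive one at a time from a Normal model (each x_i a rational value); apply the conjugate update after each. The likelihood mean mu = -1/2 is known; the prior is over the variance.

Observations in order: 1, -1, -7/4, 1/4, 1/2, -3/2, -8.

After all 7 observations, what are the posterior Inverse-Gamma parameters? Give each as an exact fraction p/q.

obs 1: x=1 → posterior Inverse-Gamma(7/2, 91/24)
obs 2: x=-1 → posterior Inverse-Gamma(4, 47/12)
obs 3: x=-7/4 → posterior Inverse-Gamma(9/2, 451/96)
obs 4: x=1/4 → posterior Inverse-Gamma(5, 239/48)
obs 5: x=1/2 → posterior Inverse-Gamma(11/2, 263/48)
obs 6: x=-3/2 → posterior Inverse-Gamma(6, 287/48)
obs 7: x=-8 → posterior Inverse-Gamma(13/2, 1637/48)

alpha=13/2, beta=1637/48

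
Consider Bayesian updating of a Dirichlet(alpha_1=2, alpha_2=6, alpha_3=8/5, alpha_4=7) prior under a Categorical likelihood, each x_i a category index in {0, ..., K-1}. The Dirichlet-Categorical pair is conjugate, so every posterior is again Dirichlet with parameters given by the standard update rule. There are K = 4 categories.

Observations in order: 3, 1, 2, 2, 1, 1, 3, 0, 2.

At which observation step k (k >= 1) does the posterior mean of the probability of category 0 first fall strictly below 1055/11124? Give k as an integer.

obs 1: x=3 → posterior Dirichlet(2, 6, 8/5, 8)
obs 2: x=1 → posterior Dirichlet(2, 7, 8/5, 8)
obs 3: x=2 → posterior Dirichlet(2, 7, 13/5, 8)
obs 4: x=2 → posterior Dirichlet(2, 7, 18/5, 8)
obs 5: x=1 → posterior Dirichlet(2, 8, 18/5, 8)
obs 6: x=1 → posterior Dirichlet(2, 9, 18/5, 8)
obs 7: x=3 → posterior Dirichlet(2, 9, 18/5, 9)
obs 8: x=0 → posterior Dirichlet(3, 9, 18/5, 9)
obs 9: x=2 → posterior Dirichlet(3, 9, 23/5, 9)

k = 5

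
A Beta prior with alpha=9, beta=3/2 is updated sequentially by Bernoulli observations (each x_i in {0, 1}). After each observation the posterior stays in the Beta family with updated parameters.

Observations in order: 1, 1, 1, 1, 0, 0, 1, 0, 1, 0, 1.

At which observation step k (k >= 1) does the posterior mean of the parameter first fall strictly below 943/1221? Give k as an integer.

k = 8

obs 1: x=1 → posterior Beta(10, 3/2)
obs 2: x=1 → posterior Beta(11, 3/2)
obs 3: x=1 → posterior Beta(12, 3/2)
obs 4: x=1 → posterior Beta(13, 3/2)
obs 5: x=0 → posterior Beta(13, 5/2)
obs 6: x=0 → posterior Beta(13, 7/2)
obs 7: x=1 → posterior Beta(14, 7/2)
obs 8: x=0 → posterior Beta(14, 9/2)
obs 9: x=1 → posterior Beta(15, 9/2)
obs 10: x=0 → posterior Beta(15, 11/2)
obs 11: x=1 → posterior Beta(16, 11/2)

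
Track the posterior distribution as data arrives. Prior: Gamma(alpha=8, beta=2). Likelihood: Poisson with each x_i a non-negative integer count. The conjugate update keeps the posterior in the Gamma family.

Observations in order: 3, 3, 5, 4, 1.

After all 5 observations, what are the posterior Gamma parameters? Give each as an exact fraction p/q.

alpha=24, beta=7

obs 1: x=3 → posterior Gamma(11, 3)
obs 2: x=3 → posterior Gamma(14, 4)
obs 3: x=5 → posterior Gamma(19, 5)
obs 4: x=4 → posterior Gamma(23, 6)
obs 5: x=1 → posterior Gamma(24, 7)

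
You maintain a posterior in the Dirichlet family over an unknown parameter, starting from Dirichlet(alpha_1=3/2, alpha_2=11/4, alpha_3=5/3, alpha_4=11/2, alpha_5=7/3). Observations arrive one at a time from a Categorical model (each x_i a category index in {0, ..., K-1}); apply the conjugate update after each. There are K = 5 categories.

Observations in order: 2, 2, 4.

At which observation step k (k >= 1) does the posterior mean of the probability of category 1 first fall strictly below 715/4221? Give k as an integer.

obs 1: x=2 → posterior Dirichlet(3/2, 11/4, 8/3, 11/2, 7/3)
obs 2: x=2 → posterior Dirichlet(3/2, 11/4, 11/3, 11/2, 7/3)
obs 3: x=4 → posterior Dirichlet(3/2, 11/4, 11/3, 11/2, 10/3)

k = 3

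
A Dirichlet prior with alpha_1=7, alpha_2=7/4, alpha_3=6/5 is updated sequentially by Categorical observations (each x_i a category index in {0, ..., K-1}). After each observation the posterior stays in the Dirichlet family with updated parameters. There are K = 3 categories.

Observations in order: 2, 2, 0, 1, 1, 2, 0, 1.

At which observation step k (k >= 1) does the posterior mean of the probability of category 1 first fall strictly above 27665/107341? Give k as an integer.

obs 1: x=2 → posterior Dirichlet(7, 7/4, 11/5)
obs 2: x=2 → posterior Dirichlet(7, 7/4, 16/5)
obs 3: x=0 → posterior Dirichlet(8, 7/4, 16/5)
obs 4: x=1 → posterior Dirichlet(8, 11/4, 16/5)
obs 5: x=1 → posterior Dirichlet(8, 15/4, 16/5)
obs 6: x=2 → posterior Dirichlet(8, 15/4, 21/5)
obs 7: x=0 → posterior Dirichlet(9, 15/4, 21/5)
obs 8: x=1 → posterior Dirichlet(9, 19/4, 21/5)

k = 8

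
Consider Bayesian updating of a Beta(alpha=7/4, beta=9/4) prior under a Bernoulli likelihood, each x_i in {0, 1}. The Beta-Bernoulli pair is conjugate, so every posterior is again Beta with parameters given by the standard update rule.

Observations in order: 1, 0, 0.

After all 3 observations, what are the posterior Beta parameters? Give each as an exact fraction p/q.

obs 1: x=1 → posterior Beta(11/4, 9/4)
obs 2: x=0 → posterior Beta(11/4, 13/4)
obs 3: x=0 → posterior Beta(11/4, 17/4)

alpha=11/4, beta=17/4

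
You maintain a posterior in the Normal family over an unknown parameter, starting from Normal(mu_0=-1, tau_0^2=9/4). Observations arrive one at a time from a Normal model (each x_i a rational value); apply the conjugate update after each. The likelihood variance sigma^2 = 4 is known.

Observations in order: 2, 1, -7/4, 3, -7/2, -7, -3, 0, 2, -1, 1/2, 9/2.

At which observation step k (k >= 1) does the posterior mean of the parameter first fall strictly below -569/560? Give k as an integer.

obs 1: x=2 → posterior Normal(2/25, 36/25)
obs 2: x=1 → posterior Normal(11/34, 18/17)
obs 3: x=-7/4 → posterior Normal(-19/172, 36/43)
obs 4: x=3 → posterior Normal(89/208, 9/13)
obs 5: x=-7/2 → posterior Normal(-37/244, 36/61)
obs 6: x=-7 → posterior Normal(-289/280, 18/35)
obs 7: x=-3 → posterior Normal(-397/316, 36/79)
obs 8: x=0 → posterior Normal(-397/352, 9/22)
obs 9: x=2 → posterior Normal(-325/388, 36/97)
obs 10: x=-1 → posterior Normal(-361/424, 18/53)
obs 11: x=1/2 → posterior Normal(-343/460, 36/115)
obs 12: x=9/2 → posterior Normal(-181/496, 9/31)

k = 6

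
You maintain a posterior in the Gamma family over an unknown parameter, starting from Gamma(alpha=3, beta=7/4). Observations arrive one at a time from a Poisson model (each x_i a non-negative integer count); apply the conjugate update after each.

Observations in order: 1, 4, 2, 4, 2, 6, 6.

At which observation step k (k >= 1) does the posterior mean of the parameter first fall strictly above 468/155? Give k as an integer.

obs 1: x=1 → posterior Gamma(4, 11/4)
obs 2: x=4 → posterior Gamma(8, 15/4)
obs 3: x=2 → posterior Gamma(10, 19/4)
obs 4: x=4 → posterior Gamma(14, 23/4)
obs 5: x=2 → posterior Gamma(16, 27/4)
obs 6: x=6 → posterior Gamma(22, 31/4)
obs 7: x=6 → posterior Gamma(28, 35/4)

k = 7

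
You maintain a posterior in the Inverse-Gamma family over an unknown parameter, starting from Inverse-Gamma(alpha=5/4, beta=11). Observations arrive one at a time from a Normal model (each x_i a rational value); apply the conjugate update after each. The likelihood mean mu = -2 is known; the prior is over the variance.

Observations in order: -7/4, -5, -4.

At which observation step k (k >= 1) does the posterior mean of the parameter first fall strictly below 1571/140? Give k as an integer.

k = 3

obs 1: x=-7/4 → posterior Inverse-Gamma(7/4, 353/32)
obs 2: x=-5 → posterior Inverse-Gamma(9/4, 497/32)
obs 3: x=-4 → posterior Inverse-Gamma(11/4, 561/32)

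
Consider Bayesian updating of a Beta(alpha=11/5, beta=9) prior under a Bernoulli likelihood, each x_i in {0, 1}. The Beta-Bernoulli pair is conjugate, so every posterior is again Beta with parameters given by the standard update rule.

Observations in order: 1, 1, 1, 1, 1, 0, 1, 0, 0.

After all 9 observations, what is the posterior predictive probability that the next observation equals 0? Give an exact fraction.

obs 1: x=1 → posterior Beta(16/5, 9)
obs 2: x=1 → posterior Beta(21/5, 9)
obs 3: x=1 → posterior Beta(26/5, 9)
obs 4: x=1 → posterior Beta(31/5, 9)
obs 5: x=1 → posterior Beta(36/5, 9)
obs 6: x=0 → posterior Beta(36/5, 10)
obs 7: x=1 → posterior Beta(41/5, 10)
obs 8: x=0 → posterior Beta(41/5, 11)
obs 9: x=0 → posterior Beta(41/5, 12)

60/101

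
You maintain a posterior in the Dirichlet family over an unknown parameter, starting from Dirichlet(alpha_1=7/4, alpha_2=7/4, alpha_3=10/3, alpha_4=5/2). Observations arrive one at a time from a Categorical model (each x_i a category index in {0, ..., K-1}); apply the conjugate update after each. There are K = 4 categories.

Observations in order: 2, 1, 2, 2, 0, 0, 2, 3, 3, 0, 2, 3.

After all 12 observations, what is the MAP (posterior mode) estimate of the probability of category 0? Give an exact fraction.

obs 1: x=2 → posterior Dirichlet(7/4, 7/4, 13/3, 5/2)
obs 2: x=1 → posterior Dirichlet(7/4, 11/4, 13/3, 5/2)
obs 3: x=2 → posterior Dirichlet(7/4, 11/4, 16/3, 5/2)
obs 4: x=2 → posterior Dirichlet(7/4, 11/4, 19/3, 5/2)
obs 5: x=0 → posterior Dirichlet(11/4, 11/4, 19/3, 5/2)
obs 6: x=0 → posterior Dirichlet(15/4, 11/4, 19/3, 5/2)
obs 7: x=2 → posterior Dirichlet(15/4, 11/4, 22/3, 5/2)
obs 8: x=3 → posterior Dirichlet(15/4, 11/4, 22/3, 7/2)
obs 9: x=3 → posterior Dirichlet(15/4, 11/4, 22/3, 9/2)
obs 10: x=0 → posterior Dirichlet(19/4, 11/4, 22/3, 9/2)
obs 11: x=2 → posterior Dirichlet(19/4, 11/4, 25/3, 9/2)
obs 12: x=3 → posterior Dirichlet(19/4, 11/4, 25/3, 11/2)

45/208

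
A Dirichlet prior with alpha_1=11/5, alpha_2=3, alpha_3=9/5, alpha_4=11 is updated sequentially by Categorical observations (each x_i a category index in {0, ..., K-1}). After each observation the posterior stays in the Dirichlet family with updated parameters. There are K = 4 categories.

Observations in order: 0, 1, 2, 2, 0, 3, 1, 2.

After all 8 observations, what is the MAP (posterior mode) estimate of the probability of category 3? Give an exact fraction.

obs 1: x=0 → posterior Dirichlet(16/5, 3, 9/5, 11)
obs 2: x=1 → posterior Dirichlet(16/5, 4, 9/5, 11)
obs 3: x=2 → posterior Dirichlet(16/5, 4, 14/5, 11)
obs 4: x=2 → posterior Dirichlet(16/5, 4, 19/5, 11)
obs 5: x=0 → posterior Dirichlet(21/5, 4, 19/5, 11)
obs 6: x=3 → posterior Dirichlet(21/5, 4, 19/5, 12)
obs 7: x=1 → posterior Dirichlet(21/5, 5, 19/5, 12)
obs 8: x=2 → posterior Dirichlet(21/5, 5, 24/5, 12)

1/2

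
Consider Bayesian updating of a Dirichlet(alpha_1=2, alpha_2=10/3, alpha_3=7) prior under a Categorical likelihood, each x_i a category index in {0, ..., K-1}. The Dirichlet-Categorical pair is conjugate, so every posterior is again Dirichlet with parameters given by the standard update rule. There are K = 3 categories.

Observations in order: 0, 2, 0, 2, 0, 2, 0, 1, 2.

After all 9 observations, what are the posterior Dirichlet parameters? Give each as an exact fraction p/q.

alpha_1=6, alpha_2=13/3, alpha_3=11

obs 1: x=0 → posterior Dirichlet(3, 10/3, 7)
obs 2: x=2 → posterior Dirichlet(3, 10/3, 8)
obs 3: x=0 → posterior Dirichlet(4, 10/3, 8)
obs 4: x=2 → posterior Dirichlet(4, 10/3, 9)
obs 5: x=0 → posterior Dirichlet(5, 10/3, 9)
obs 6: x=2 → posterior Dirichlet(5, 10/3, 10)
obs 7: x=0 → posterior Dirichlet(6, 10/3, 10)
obs 8: x=1 → posterior Dirichlet(6, 13/3, 10)
obs 9: x=2 → posterior Dirichlet(6, 13/3, 11)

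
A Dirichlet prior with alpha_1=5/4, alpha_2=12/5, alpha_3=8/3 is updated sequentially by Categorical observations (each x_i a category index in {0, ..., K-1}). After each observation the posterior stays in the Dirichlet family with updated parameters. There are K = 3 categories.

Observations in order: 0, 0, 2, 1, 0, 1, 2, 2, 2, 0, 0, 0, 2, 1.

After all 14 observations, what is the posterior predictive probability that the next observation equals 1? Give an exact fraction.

324/1219

obs 1: x=0 → posterior Dirichlet(9/4, 12/5, 8/3)
obs 2: x=0 → posterior Dirichlet(13/4, 12/5, 8/3)
obs 3: x=2 → posterior Dirichlet(13/4, 12/5, 11/3)
obs 4: x=1 → posterior Dirichlet(13/4, 17/5, 11/3)
obs 5: x=0 → posterior Dirichlet(17/4, 17/5, 11/3)
obs 6: x=1 → posterior Dirichlet(17/4, 22/5, 11/3)
obs 7: x=2 → posterior Dirichlet(17/4, 22/5, 14/3)
obs 8: x=2 → posterior Dirichlet(17/4, 22/5, 17/3)
obs 9: x=2 → posterior Dirichlet(17/4, 22/5, 20/3)
obs 10: x=0 → posterior Dirichlet(21/4, 22/5, 20/3)
obs 11: x=0 → posterior Dirichlet(25/4, 22/5, 20/3)
obs 12: x=0 → posterior Dirichlet(29/4, 22/5, 20/3)
obs 13: x=2 → posterior Dirichlet(29/4, 22/5, 23/3)
obs 14: x=1 → posterior Dirichlet(29/4, 27/5, 23/3)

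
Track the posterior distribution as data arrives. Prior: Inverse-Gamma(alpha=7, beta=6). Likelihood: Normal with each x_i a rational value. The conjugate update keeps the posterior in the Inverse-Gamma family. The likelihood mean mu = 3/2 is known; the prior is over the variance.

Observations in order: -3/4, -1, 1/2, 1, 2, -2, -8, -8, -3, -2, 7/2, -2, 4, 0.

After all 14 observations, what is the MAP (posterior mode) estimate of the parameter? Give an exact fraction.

obs 1: x=-3/4 → posterior Inverse-Gamma(15/2, 273/32)
obs 2: x=-1 → posterior Inverse-Gamma(8, 373/32)
obs 3: x=1/2 → posterior Inverse-Gamma(17/2, 389/32)
obs 4: x=1 → posterior Inverse-Gamma(9, 393/32)
obs 5: x=2 → posterior Inverse-Gamma(19/2, 397/32)
obs 6: x=-2 → posterior Inverse-Gamma(10, 593/32)
obs 7: x=-8 → posterior Inverse-Gamma(21/2, 2037/32)
obs 8: x=-8 → posterior Inverse-Gamma(11, 3481/32)
obs 9: x=-3 → posterior Inverse-Gamma(23/2, 3805/32)
obs 10: x=-2 → posterior Inverse-Gamma(12, 4001/32)
obs 11: x=7/2 → posterior Inverse-Gamma(25/2, 4065/32)
obs 12: x=-2 → posterior Inverse-Gamma(13, 4261/32)
obs 13: x=4 → posterior Inverse-Gamma(27/2, 4361/32)
obs 14: x=0 → posterior Inverse-Gamma(14, 4397/32)

4397/480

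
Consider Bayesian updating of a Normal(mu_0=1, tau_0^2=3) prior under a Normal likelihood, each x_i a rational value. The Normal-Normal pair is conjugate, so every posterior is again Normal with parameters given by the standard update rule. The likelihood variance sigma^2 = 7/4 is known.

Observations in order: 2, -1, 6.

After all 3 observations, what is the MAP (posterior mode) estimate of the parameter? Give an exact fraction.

91/43

obs 1: x=2 → posterior Normal(31/19, 21/19)
obs 2: x=-1 → posterior Normal(19/31, 21/31)
obs 3: x=6 → posterior Normal(91/43, 21/43)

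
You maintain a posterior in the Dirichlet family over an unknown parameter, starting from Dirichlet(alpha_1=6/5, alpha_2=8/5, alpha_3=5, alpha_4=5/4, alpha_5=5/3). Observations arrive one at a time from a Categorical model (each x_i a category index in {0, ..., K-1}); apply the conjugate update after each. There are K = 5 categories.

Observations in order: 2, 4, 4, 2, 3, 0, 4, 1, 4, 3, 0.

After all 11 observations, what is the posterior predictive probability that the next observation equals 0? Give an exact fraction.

192/1303

obs 1: x=2 → posterior Dirichlet(6/5, 8/5, 6, 5/4, 5/3)
obs 2: x=4 → posterior Dirichlet(6/5, 8/5, 6, 5/4, 8/3)
obs 3: x=4 → posterior Dirichlet(6/5, 8/5, 6, 5/4, 11/3)
obs 4: x=2 → posterior Dirichlet(6/5, 8/5, 7, 5/4, 11/3)
obs 5: x=3 → posterior Dirichlet(6/5, 8/5, 7, 9/4, 11/3)
obs 6: x=0 → posterior Dirichlet(11/5, 8/5, 7, 9/4, 11/3)
obs 7: x=4 → posterior Dirichlet(11/5, 8/5, 7, 9/4, 14/3)
obs 8: x=1 → posterior Dirichlet(11/5, 13/5, 7, 9/4, 14/3)
obs 9: x=4 → posterior Dirichlet(11/5, 13/5, 7, 9/4, 17/3)
obs 10: x=3 → posterior Dirichlet(11/5, 13/5, 7, 13/4, 17/3)
obs 11: x=0 → posterior Dirichlet(16/5, 13/5, 7, 13/4, 17/3)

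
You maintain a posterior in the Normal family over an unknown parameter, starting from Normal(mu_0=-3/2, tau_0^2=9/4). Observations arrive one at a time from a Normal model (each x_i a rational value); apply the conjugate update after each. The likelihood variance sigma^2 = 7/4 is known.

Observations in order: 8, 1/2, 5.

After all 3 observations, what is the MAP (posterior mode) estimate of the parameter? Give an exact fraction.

obs 1: x=8 → posterior Normal(123/32, 63/64)
obs 2: x=1/2 → posterior Normal(66/25, 63/100)
obs 3: x=5 → posterior Normal(111/34, 63/136)

111/34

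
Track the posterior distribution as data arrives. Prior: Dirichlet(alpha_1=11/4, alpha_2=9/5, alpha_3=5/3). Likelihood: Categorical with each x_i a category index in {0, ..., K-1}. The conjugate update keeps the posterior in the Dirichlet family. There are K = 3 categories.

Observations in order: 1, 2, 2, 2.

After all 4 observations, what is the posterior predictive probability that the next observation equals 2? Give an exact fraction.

obs 1: x=1 → posterior Dirichlet(11/4, 14/5, 5/3)
obs 2: x=2 → posterior Dirichlet(11/4, 14/5, 8/3)
obs 3: x=2 → posterior Dirichlet(11/4, 14/5, 11/3)
obs 4: x=2 → posterior Dirichlet(11/4, 14/5, 14/3)

280/613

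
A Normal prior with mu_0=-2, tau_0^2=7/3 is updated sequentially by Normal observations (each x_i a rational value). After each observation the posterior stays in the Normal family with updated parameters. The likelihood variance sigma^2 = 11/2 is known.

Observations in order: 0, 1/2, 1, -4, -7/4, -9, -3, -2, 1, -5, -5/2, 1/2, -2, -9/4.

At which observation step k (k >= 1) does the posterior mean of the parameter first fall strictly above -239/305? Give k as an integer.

obs 1: x=0 → posterior Normal(-66/47, 77/47)
obs 2: x=1/2 → posterior Normal(-59/61, 77/61)
obs 3: x=1 → posterior Normal(-3/5, 77/75)
obs 4: x=-4 → posterior Normal(-101/89, 77/89)
obs 5: x=-7/4 → posterior Normal(-251/206, 77/103)
obs 6: x=-9 → posterior Normal(-503/234, 77/117)
obs 7: x=-3 → posterior Normal(-587/262, 77/131)
obs 8: x=-2 → posterior Normal(-643/290, 77/145)
obs 9: x=1 → posterior Normal(-205/106, 77/159)
obs 10: x=-5 → posterior Normal(-755/346, 77/173)
obs 11: x=-5/2 → posterior Normal(-75/34, 7/17)
obs 12: x=1/2 → posterior Normal(-811/402, 77/201)
obs 13: x=-2 → posterior Normal(-867/430, 77/215)
obs 14: x=-9/4 → posterior Normal(-465/229, 77/229)

k = 3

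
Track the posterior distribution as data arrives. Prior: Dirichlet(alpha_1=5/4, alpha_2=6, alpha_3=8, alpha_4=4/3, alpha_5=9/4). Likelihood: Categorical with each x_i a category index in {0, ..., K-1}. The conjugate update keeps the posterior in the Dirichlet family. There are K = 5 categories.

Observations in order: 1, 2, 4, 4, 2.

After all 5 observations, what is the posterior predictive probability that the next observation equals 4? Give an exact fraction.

51/286

obs 1: x=1 → posterior Dirichlet(5/4, 7, 8, 4/3, 9/4)
obs 2: x=2 → posterior Dirichlet(5/4, 7, 9, 4/3, 9/4)
obs 3: x=4 → posterior Dirichlet(5/4, 7, 9, 4/3, 13/4)
obs 4: x=4 → posterior Dirichlet(5/4, 7, 9, 4/3, 17/4)
obs 5: x=2 → posterior Dirichlet(5/4, 7, 10, 4/3, 17/4)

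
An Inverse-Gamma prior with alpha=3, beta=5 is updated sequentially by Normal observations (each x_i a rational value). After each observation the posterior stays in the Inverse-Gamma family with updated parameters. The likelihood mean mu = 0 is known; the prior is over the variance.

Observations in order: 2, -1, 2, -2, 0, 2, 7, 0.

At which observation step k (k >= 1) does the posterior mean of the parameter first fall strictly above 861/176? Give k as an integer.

obs 1: x=2 → posterior Inverse-Gamma(7/2, 7)
obs 2: x=-1 → posterior Inverse-Gamma(4, 15/2)
obs 3: x=2 → posterior Inverse-Gamma(9/2, 19/2)
obs 4: x=-2 → posterior Inverse-Gamma(5, 23/2)
obs 5: x=0 → posterior Inverse-Gamma(11/2, 23/2)
obs 6: x=2 → posterior Inverse-Gamma(6, 27/2)
obs 7: x=7 → posterior Inverse-Gamma(13/2, 38)
obs 8: x=0 → posterior Inverse-Gamma(7, 38)

k = 7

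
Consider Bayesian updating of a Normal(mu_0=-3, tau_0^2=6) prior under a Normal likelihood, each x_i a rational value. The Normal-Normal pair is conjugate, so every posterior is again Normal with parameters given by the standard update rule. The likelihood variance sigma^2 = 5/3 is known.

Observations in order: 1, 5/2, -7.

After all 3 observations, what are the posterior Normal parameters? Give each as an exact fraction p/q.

mu_0=-78/59, tau_0^2=30/59

obs 1: x=1 → posterior Normal(3/23, 30/23)
obs 2: x=5/2 → posterior Normal(48/41, 30/41)
obs 3: x=-7 → posterior Normal(-78/59, 30/59)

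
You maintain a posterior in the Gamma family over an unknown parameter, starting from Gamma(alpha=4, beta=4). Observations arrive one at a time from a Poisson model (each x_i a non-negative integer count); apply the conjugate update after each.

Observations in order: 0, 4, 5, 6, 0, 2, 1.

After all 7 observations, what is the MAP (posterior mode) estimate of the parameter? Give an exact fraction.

21/11

obs 1: x=0 → posterior Gamma(4, 5)
obs 2: x=4 → posterior Gamma(8, 6)
obs 3: x=5 → posterior Gamma(13, 7)
obs 4: x=6 → posterior Gamma(19, 8)
obs 5: x=0 → posterior Gamma(19, 9)
obs 6: x=2 → posterior Gamma(21, 10)
obs 7: x=1 → posterior Gamma(22, 11)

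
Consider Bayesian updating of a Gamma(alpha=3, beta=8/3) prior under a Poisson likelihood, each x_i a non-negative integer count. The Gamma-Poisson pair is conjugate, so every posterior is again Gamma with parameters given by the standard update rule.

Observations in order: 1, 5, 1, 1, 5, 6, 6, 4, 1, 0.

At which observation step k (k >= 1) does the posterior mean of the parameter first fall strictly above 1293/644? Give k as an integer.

obs 1: x=1 → posterior Gamma(4, 11/3)
obs 2: x=5 → posterior Gamma(9, 14/3)
obs 3: x=1 → posterior Gamma(10, 17/3)
obs 4: x=1 → posterior Gamma(11, 20/3)
obs 5: x=5 → posterior Gamma(16, 23/3)
obs 6: x=6 → posterior Gamma(22, 26/3)
obs 7: x=6 → posterior Gamma(28, 29/3)
obs 8: x=4 → posterior Gamma(32, 32/3)
obs 9: x=1 → posterior Gamma(33, 35/3)
obs 10: x=0 → posterior Gamma(33, 38/3)

k = 5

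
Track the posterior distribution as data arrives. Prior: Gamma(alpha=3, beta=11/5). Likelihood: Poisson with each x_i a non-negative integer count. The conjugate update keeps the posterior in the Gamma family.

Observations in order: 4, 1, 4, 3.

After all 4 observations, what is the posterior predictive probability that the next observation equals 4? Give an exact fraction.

1246592043316748940028646875/10314424798490535546171949056

obs 1: x=4 → posterior Gamma(7, 16/5)
obs 2: x=1 → posterior Gamma(8, 21/5)
obs 3: x=4 → posterior Gamma(12, 26/5)
obs 4: x=3 → posterior Gamma(15, 31/5)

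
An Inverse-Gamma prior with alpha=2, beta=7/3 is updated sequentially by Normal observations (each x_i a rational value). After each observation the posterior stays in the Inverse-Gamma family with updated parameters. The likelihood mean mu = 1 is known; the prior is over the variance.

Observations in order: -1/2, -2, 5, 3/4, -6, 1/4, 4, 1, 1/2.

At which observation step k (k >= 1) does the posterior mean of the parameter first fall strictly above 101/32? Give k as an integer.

obs 1: x=-1/2 → posterior Inverse-Gamma(5/2, 83/24)
obs 2: x=-2 → posterior Inverse-Gamma(3, 191/24)
obs 3: x=5 → posterior Inverse-Gamma(7/2, 383/24)
obs 4: x=3/4 → posterior Inverse-Gamma(4, 1535/96)
obs 5: x=-6 → posterior Inverse-Gamma(9/2, 3887/96)
obs 6: x=1/4 → posterior Inverse-Gamma(5, 1957/48)
obs 7: x=4 → posterior Inverse-Gamma(11/2, 2173/48)
obs 8: x=1 → posterior Inverse-Gamma(6, 2173/48)
obs 9: x=1/2 → posterior Inverse-Gamma(13/2, 2179/48)

k = 2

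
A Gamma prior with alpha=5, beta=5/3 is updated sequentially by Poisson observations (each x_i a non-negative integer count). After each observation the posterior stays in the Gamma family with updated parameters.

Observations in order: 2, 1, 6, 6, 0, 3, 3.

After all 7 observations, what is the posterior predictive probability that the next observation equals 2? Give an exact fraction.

19447181753874409944806694077056243728384/88540901833145211536614766025207452637361

obs 1: x=2 → posterior Gamma(7, 8/3)
obs 2: x=1 → posterior Gamma(8, 11/3)
obs 3: x=6 → posterior Gamma(14, 14/3)
obs 4: x=6 → posterior Gamma(20, 17/3)
obs 5: x=0 → posterior Gamma(20, 20/3)
obs 6: x=3 → posterior Gamma(23, 23/3)
obs 7: x=3 → posterior Gamma(26, 26/3)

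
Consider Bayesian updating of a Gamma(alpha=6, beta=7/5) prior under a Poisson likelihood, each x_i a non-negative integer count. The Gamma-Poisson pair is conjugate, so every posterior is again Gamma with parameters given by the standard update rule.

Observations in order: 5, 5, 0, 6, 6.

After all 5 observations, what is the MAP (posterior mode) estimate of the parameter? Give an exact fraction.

obs 1: x=5 → posterior Gamma(11, 12/5)
obs 2: x=5 → posterior Gamma(16, 17/5)
obs 3: x=0 → posterior Gamma(16, 22/5)
obs 4: x=6 → posterior Gamma(22, 27/5)
obs 5: x=6 → posterior Gamma(28, 32/5)

135/32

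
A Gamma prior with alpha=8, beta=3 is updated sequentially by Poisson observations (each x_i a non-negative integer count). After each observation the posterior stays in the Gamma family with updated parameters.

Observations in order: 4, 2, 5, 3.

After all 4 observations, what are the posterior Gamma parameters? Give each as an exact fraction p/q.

alpha=22, beta=7

obs 1: x=4 → posterior Gamma(12, 4)
obs 2: x=2 → posterior Gamma(14, 5)
obs 3: x=5 → posterior Gamma(19, 6)
obs 4: x=3 → posterior Gamma(22, 7)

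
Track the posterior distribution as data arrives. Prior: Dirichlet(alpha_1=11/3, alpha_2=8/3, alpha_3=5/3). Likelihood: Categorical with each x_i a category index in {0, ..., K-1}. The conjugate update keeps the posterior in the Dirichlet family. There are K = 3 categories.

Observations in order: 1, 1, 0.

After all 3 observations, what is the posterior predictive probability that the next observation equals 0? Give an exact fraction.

obs 1: x=1 → posterior Dirichlet(11/3, 11/3, 5/3)
obs 2: x=1 → posterior Dirichlet(11/3, 14/3, 5/3)
obs 3: x=0 → posterior Dirichlet(14/3, 14/3, 5/3)

14/33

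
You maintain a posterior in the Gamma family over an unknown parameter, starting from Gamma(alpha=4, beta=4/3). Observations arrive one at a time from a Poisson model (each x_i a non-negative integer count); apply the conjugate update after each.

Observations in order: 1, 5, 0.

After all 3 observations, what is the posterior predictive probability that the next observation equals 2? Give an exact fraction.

obs 1: x=1 → posterior Gamma(5, 7/3)
obs 2: x=5 → posterior Gamma(10, 10/3)
obs 3: x=0 → posterior Gamma(10, 13/3)

68239953465255/281474976710656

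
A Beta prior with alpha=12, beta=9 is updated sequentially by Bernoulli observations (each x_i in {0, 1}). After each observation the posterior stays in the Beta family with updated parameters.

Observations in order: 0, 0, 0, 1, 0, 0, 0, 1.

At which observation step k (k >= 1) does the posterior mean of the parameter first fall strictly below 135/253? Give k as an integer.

obs 1: x=0 → posterior Beta(12, 10)
obs 2: x=0 → posterior Beta(12, 11)
obs 3: x=0 → posterior Beta(12, 12)
obs 4: x=1 → posterior Beta(13, 12)
obs 5: x=0 → posterior Beta(13, 13)
obs 6: x=0 → posterior Beta(13, 14)
obs 7: x=0 → posterior Beta(13, 15)
obs 8: x=1 → posterior Beta(14, 15)

k = 2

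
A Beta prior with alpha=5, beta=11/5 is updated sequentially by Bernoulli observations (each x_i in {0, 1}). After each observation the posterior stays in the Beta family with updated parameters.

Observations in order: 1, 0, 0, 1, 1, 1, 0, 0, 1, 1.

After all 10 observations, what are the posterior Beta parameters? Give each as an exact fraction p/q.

alpha=11, beta=31/5

obs 1: x=1 → posterior Beta(6, 11/5)
obs 2: x=0 → posterior Beta(6, 16/5)
obs 3: x=0 → posterior Beta(6, 21/5)
obs 4: x=1 → posterior Beta(7, 21/5)
obs 5: x=1 → posterior Beta(8, 21/5)
obs 6: x=1 → posterior Beta(9, 21/5)
obs 7: x=0 → posterior Beta(9, 26/5)
obs 8: x=0 → posterior Beta(9, 31/5)
obs 9: x=1 → posterior Beta(10, 31/5)
obs 10: x=1 → posterior Beta(11, 31/5)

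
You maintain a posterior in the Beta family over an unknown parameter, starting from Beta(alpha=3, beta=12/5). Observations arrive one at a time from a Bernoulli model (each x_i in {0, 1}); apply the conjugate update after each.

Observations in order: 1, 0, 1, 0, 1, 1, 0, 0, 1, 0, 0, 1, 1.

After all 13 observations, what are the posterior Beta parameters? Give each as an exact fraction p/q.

obs 1: x=1 → posterior Beta(4, 12/5)
obs 2: x=0 → posterior Beta(4, 17/5)
obs 3: x=1 → posterior Beta(5, 17/5)
obs 4: x=0 → posterior Beta(5, 22/5)
obs 5: x=1 → posterior Beta(6, 22/5)
obs 6: x=1 → posterior Beta(7, 22/5)
obs 7: x=0 → posterior Beta(7, 27/5)
obs 8: x=0 → posterior Beta(7, 32/5)
obs 9: x=1 → posterior Beta(8, 32/5)
obs 10: x=0 → posterior Beta(8, 37/5)
obs 11: x=0 → posterior Beta(8, 42/5)
obs 12: x=1 → posterior Beta(9, 42/5)
obs 13: x=1 → posterior Beta(10, 42/5)

alpha=10, beta=42/5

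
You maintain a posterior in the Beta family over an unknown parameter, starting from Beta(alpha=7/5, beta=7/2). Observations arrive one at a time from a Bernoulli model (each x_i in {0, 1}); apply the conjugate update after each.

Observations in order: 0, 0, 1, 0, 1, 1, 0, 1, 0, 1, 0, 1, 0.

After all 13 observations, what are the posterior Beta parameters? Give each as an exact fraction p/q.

obs 1: x=0 → posterior Beta(7/5, 9/2)
obs 2: x=0 → posterior Beta(7/5, 11/2)
obs 3: x=1 → posterior Beta(12/5, 11/2)
obs 4: x=0 → posterior Beta(12/5, 13/2)
obs 5: x=1 → posterior Beta(17/5, 13/2)
obs 6: x=1 → posterior Beta(22/5, 13/2)
obs 7: x=0 → posterior Beta(22/5, 15/2)
obs 8: x=1 → posterior Beta(27/5, 15/2)
obs 9: x=0 → posterior Beta(27/5, 17/2)
obs 10: x=1 → posterior Beta(32/5, 17/2)
obs 11: x=0 → posterior Beta(32/5, 19/2)
obs 12: x=1 → posterior Beta(37/5, 19/2)
obs 13: x=0 → posterior Beta(37/5, 21/2)

alpha=37/5, beta=21/2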